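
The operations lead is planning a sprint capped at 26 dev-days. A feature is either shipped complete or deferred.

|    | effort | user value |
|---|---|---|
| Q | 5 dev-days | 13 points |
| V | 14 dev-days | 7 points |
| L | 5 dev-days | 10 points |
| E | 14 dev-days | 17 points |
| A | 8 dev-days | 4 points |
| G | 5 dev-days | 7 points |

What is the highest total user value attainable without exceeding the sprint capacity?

Take Q, L, and E: effort 5 + 5 + 14 = 24 ≤ 26, user value 13 + 10 + 17 = 40.
No other feasible combination does better.

40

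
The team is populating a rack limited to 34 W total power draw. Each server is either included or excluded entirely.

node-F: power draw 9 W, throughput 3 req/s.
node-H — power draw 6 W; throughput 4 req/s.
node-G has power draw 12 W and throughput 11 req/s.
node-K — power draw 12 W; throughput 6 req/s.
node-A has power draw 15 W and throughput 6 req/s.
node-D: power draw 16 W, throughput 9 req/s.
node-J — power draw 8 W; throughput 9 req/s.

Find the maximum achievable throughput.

26

Allowing fractional choices, the relaxed optimum would be about 28.5, but servers are indivisible.
node-H + node-G + node-J: power draw 6 + 12 + 8 = 26 ≤ 34, throughput 4 + 11 + 9 = 24.
node-G + node-K + node-J: power draw 12 + 12 + 8 = 32 ≤ 34, throughput 11 + 6 + 9 = 26.
node-H + node-G + node-D: power draw 6 + 12 + 16 = 34 ≤ 34, throughput 4 + 11 + 9 = 24.
Best is node-G, node-K, and node-J with total throughput 26.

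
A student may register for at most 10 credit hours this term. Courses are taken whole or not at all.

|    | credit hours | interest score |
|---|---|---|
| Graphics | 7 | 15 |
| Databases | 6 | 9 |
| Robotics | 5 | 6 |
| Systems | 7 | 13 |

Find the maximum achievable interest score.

Take Graphics: credit hours 7 ≤ 10, interest score 15.
No other feasible combination does better.

15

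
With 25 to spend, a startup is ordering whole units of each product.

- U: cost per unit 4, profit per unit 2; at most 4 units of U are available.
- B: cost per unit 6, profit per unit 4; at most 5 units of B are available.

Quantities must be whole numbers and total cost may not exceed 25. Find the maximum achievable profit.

16

This is a bounded integer knapsack.
B has the best ratio (4/6); taking only B gives at most 4×4 = 16 (stopped by the cost limit).
Optimal: 4×B: cost 24 ≤ 25, profit 4·4 = 16.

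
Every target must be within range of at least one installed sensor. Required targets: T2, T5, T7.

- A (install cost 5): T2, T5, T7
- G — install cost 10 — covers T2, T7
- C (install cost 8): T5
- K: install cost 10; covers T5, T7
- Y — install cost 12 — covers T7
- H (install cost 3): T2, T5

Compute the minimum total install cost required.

This is a weighted set-cover instance.
The greedy cost-per-new-target heuristic would pick H and A for 8, but a cheaper cover exists.
A alone covers T2, T5, T7 — every target.
Total install cost: 5.
No cover costs less than 5.

5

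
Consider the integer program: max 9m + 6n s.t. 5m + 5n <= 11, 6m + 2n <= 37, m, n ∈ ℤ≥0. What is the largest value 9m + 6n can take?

18

(m,n)=(2,0): 5·2+5·0=10≤11, 6·2+2·0=12≤37, objective 18.
(m,n)=(1,1): 5·1+5·1=10≤11, 6·1+2·1=8≤37, objective 15.
(m,n)=(1,0): 5·1+5·0=5≤11, 6·1+2·0=6≤37, objective 9.
Maximum is 18 at (m,n)=(2,0).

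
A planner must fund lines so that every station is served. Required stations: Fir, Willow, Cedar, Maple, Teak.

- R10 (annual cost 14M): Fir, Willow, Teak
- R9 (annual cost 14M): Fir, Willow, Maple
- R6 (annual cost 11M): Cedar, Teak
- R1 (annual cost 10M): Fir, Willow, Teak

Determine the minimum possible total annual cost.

25

Choose R9 and R6: together they cover Fir, Willow, Cedar, Maple, Teak — every station.
Total annual cost: 14 + 11 = 25.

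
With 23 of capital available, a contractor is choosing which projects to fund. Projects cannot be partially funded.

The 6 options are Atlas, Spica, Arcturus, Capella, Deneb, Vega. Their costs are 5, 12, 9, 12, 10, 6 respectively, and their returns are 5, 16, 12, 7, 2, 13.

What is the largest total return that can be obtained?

34

Allowing fractional choices, the relaxed optimum would be about 35.7, but projects are indivisible.
Spica + Vega: cost 12 + 6 = 18 ≤ 23, return 16 + 13 = 29.
Atlas + Arcturus + Vega: cost 5 + 9 + 6 = 20 ≤ 23, return 5 + 12 + 13 = 30.
Atlas + Spica + Vega: cost 5 + 12 + 6 = 23 ≤ 23, return 5 + 16 + 13 = 34.
Best is Atlas, Spica, and Vega with total return 34.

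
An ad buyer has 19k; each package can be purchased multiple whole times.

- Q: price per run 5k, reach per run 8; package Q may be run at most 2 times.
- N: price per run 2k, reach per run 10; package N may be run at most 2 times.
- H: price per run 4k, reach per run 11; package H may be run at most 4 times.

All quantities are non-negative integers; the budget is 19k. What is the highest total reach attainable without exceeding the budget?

54

2×N and 3×H: price 16 ≤ 19, reach 2·10 + 3·11 = 53.
1×N and 4×H: price 18 ≤ 19, reach 1·10 + 4·11 = 54.
Best is 54.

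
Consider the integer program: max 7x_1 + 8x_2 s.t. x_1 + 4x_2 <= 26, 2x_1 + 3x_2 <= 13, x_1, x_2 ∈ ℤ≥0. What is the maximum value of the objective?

(x_1,x_2)=(5,1): 1·5+4·1=9≤26, 2·5+3·1=13≤13, objective 43.
(x_1,x_2)=(6,0): 1·6+4·0=6≤26, 2·6+3·0=12≤13, objective 42.
(x_1,x_2)=(4,1): 1·4+4·1=8≤26, 2·4+3·1=11≤13, objective 36.
No feasible integer point exceeds 43.

43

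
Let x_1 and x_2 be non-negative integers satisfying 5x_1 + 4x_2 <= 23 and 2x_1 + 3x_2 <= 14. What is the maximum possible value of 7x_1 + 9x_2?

43

The continuous relaxation peaks at (1.86, 3.43) with value 43.86; rounding to a feasible lattice point costs some objective.
(x_1,x_2)=(1,4): 5·1+4·4=21≤23, 2·1+3·4=14≤14, objective 43.
(x_1,x_2)=(2,3): 5·2+4·3=22≤23, 2·2+3·3=13≤14, objective 41.
The best lattice point is (1,4), giving 43.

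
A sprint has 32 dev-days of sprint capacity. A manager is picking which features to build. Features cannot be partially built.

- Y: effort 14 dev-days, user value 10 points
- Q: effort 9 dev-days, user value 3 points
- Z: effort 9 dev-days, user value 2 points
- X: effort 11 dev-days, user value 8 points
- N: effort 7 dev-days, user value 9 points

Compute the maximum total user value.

27

This is an integer program with binary decision variables.
Y + X + N: effort 14 + 11 + 7 = 32 ≤ 32, user value 10 + 8 + 9 = 27.
Y + Q + N: effort 14 + 9 + 7 = 30 ≤ 32, user value 10 + 3 + 9 = 22.
Best is Y, X, and N with total user value 27.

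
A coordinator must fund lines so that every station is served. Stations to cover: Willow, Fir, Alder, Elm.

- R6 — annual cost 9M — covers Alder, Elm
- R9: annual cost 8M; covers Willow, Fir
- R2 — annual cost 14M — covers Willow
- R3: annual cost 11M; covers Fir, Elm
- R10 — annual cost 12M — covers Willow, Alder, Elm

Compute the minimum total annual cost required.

17

This is an integer covering problem.
Choose R6 and R9: together they cover Willow, Fir, Alder, Elm — every station.
Total annual cost: 9 + 8 = 17.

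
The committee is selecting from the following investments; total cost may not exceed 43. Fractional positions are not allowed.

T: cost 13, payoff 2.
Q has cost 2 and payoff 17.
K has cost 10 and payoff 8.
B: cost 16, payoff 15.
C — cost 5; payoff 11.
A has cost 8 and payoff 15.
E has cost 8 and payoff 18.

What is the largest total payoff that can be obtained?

This is a 0-1 knapsack instance.
Allowing fractional choices, the relaxed optimum would be about 79.2, but investments are indivisible.
Q + K + B + C + E: cost 2 + 10 + 16 + 5 + 8 = 41 ≤ 43, payoff 17 + 8 + 15 + 11 + 18 = 69.
Q + B + C + A + E: cost 2 + 16 + 5 + 8 + 8 = 39 ≤ 43, payoff 17 + 15 + 11 + 15 + 18 = 76.
Q + K + C + A + E: cost 2 + 10 + 5 + 8 + 8 = 33 ≤ 43, payoff 17 + 8 + 11 + 15 + 18 = 69.
Best is Q, B, C, A, and E with total payoff 76.

76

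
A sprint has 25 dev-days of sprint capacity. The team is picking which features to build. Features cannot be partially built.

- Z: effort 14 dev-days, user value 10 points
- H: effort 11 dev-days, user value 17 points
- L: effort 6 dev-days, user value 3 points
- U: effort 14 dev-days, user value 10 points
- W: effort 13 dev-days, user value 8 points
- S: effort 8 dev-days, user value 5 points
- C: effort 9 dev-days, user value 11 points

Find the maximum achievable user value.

This is an integer program with binary decision variables.
Allowing fractional choices, the relaxed optimum would be about 31.6, but features are indivisible.
Z + H: effort 14 + 11 = 25 ≤ 25, user value 10 + 17 = 27.
H + C: effort 11 + 9 = 20 ≤ 25, user value 17 + 11 = 28.
Best is H and C with total user value 28.

28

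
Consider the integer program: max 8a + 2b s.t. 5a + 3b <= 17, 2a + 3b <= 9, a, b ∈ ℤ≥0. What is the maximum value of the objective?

24

Relaxing integrality, the LP optimum is 27.20 at (a,b) = (3.4, 0), which is not an integer point.
(a,b)=(3,0): 5·3+3·0=15≤17, 2·3+3·0=6≤9, objective 24.
(a,b)=(2,1): 5·2+3·1=13≤17, 2·2+3·1=7≤9, objective 18.
(a,b)=(2,0): 5·2+3·0=10≤17, 2·2+3·0=4≤9, objective 16.
Maximum is 24 at (a,b)=(3,0).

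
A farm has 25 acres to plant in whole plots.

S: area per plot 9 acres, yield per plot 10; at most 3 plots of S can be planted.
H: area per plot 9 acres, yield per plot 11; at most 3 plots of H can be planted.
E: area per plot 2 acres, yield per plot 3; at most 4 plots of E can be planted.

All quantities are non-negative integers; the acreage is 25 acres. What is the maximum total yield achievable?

Take 2×H and 3×E: area 24 ≤ 25, yield 2·11 + 3·3 = 31.
No other integer combination yields more.

31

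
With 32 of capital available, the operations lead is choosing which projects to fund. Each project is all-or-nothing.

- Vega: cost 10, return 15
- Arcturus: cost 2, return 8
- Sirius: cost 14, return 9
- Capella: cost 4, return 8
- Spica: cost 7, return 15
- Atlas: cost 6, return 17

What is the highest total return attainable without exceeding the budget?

63

Allowing fractional choices, the relaxed optimum would be about 64.9, but projects are indivisible.
Vega + Capella + Spica + Atlas: cost 10 + 4 + 7 + 6 = 27 ≤ 32, return 15 + 8 + 15 + 17 = 55.
Vega + Arcturus + Capella + Spica + Atlas: cost 10 + 2 + 4 + 7 + 6 = 29 ≤ 32, return 15 + 8 + 8 + 15 + 17 = 63.
Vega + Arcturus + Spica + Atlas: cost 10 + 2 + 7 + 6 = 25 ≤ 32, return 15 + 8 + 15 + 17 = 55.
Best is Vega, Arcturus, Capella, Spica, and Atlas with total return 63.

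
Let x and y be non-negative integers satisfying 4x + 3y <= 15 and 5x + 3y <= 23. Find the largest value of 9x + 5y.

32

(x,y)=(3,1): 4·3+3·1=15≤15, 5·3+3·1=18≤23, objective 32.
(x,y)=(2,2): 4·2+3·2=14≤15, 5·2+3·2=16≤23, objective 28.
The best lattice point is (3,1), giving 32.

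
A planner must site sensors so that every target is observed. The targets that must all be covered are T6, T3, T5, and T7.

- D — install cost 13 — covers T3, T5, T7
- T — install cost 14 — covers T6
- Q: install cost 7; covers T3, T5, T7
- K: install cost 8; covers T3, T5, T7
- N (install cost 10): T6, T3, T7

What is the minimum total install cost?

17

Choose Q and N: together they cover T6, T3, T5, T7 — every target.
Total install cost: 7 + 10 = 17.
No cover costs less than 17.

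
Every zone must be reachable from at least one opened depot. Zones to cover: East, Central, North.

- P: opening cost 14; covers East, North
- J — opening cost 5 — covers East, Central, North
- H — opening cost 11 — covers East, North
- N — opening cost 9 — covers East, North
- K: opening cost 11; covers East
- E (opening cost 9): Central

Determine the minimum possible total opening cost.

This is an integer covering problem.
J alone covers East, Central, North — every zone.
Total opening cost: 5.
No cover costs less than 5.

5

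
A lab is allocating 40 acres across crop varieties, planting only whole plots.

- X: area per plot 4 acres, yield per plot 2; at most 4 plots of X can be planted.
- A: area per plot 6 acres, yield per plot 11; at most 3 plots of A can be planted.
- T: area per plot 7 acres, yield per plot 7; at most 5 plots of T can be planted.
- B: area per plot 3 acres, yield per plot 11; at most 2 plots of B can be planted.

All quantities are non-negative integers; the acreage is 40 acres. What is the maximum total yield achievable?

69

Take 3×A, 2×T, and 2×B: area 38 ≤ 40, yield 3·11 + 2·7 + 2·11 = 69.
B has the best ratio (11/3) and is taken to its limit of 2; remaining capacity is filled optimally with the others.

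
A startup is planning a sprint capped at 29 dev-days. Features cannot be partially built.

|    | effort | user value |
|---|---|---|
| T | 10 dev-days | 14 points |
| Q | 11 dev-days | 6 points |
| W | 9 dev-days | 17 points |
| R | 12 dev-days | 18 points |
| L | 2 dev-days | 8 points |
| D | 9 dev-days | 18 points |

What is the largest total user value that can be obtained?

49

Treat it as a binary knapsack problem.
Allowing fractional choices, the relaxed optimum would be about 56.5, but features are indivisible.
T + W + D: effort 10 + 9 + 9 = 28 ≤ 29, user value 14 + 17 + 18 = 49.
R + L + D: effort 12 + 2 + 9 = 23 ≤ 29, user value 18 + 8 + 18 = 44.
Best is T, W, and D with total user value 49.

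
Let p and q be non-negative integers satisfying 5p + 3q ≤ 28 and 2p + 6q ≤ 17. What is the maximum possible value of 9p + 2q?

The continuous relaxation peaks at (5.6, 0) with value 50.40; rounding to a feasible lattice point costs some objective.
(p,q)=(5,1): 5·5+3·1=28≤28, 2·5+6·1=16≤17, objective 47.
(p,q)=(5,0): 5·5+3·0=25≤28, 2·5+6·0=10≤17, objective 45.
(p,q)=(4,1): 5·4+3·1=23≤28, 2·4+6·1=14≤17, objective 38.
No feasible integer point exceeds 47.

47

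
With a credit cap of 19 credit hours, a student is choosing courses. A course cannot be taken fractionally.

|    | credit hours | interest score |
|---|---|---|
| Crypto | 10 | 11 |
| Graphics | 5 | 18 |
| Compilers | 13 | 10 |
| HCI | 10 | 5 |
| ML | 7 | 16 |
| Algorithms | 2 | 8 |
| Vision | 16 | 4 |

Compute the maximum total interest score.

Allowing fractional choices, the relaxed optimum would be about 47.5, but courses are indivisible.
Crypto + Graphics + Algorithms: credit hours 10 + 5 + 2 = 17 ≤ 19, interest score 11 + 18 + 8 = 37.
Graphics + ML + Algorithms: credit hours 5 + 7 + 2 = 14 ≤ 19, interest score 18 + 16 + 8 = 42.
Best is Graphics, ML, and Algorithms with total interest score 42.

42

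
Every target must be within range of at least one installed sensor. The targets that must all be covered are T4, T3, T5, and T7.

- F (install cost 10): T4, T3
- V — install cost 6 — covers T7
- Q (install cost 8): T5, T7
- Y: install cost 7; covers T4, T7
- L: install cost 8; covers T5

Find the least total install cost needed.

18

Choose F and Q: together they cover T4, T3, T5, T7 — every target.
Total install cost: 10 + 8 = 18.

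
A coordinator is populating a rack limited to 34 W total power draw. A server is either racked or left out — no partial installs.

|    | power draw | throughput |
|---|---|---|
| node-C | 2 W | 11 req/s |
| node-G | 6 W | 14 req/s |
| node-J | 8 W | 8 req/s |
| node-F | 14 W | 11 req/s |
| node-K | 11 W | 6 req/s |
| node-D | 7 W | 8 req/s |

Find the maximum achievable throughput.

47

Allowing fractional choices, the relaxed optimum would be about 49.6, but servers are indivisible.
node-C + node-G + node-F + node-D: power draw 2 + 6 + 14 + 7 = 29 ≤ 34, throughput 11 + 14 + 11 + 8 = 44.
node-C + node-G + node-J + node-K + node-D: power draw 2 + 6 + 8 + 11 + 7 = 34 ≤ 34, throughput 11 + 14 + 8 + 6 + 8 = 47.
Best is node-C, node-G, node-J, node-K, and node-D with total throughput 47.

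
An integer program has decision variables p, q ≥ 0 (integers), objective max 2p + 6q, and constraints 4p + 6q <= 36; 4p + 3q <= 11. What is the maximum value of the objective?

18

The continuous relaxation peaks at (0, 3.67) with value 22.00; rounding to a feasible lattice point costs some objective.
(p,q)=(0,3): 4·0+6·3=18≤36, 4·0+3·3=9≤11, objective 18.
(p,q)=(1,2): 4·1+6·2=16≤36, 4·1+3·2=10≤11, objective 14.
Maximum is 18 at (p,q)=(0,3).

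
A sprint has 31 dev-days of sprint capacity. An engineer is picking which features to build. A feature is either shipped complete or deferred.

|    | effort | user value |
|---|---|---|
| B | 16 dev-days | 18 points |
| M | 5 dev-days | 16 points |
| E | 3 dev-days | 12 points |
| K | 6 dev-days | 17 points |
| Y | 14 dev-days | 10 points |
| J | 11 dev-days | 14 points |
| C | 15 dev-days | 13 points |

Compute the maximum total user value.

63

Take B, M, E, and K: effort 16 + 5 + 3 + 6 = 30 ≤ 31, user value 18 + 16 + 12 + 17 = 63.
No other feasible combination does better.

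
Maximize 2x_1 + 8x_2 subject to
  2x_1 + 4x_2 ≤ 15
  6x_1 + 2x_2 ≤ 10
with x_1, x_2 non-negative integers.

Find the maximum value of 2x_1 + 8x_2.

24

(x_1,x_2)=(0,3) is feasible, giving 24.
(x_1,x_2)=(1,2) is feasible, giving 18.
(x_1,x_2)=(0,2) is feasible, giving 16.
The best lattice point is (0,3), giving 24.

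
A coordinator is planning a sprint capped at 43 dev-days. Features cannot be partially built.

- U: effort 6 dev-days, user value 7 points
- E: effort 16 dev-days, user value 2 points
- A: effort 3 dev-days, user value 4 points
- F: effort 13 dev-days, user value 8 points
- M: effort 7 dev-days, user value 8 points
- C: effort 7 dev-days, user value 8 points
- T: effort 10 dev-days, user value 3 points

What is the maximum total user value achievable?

35

U + A + F + M + C: effort 6 + 3 + 13 + 7 + 7 = 36 ≤ 43, user value 7 + 4 + 8 + 8 + 8 = 35.
U + F + M + C + T: effort 6 + 13 + 7 + 7 + 10 = 43 ≤ 43, user value 7 + 8 + 8 + 8 + 3 = 34.
Best is U, A, F, M, and C with total user value 35.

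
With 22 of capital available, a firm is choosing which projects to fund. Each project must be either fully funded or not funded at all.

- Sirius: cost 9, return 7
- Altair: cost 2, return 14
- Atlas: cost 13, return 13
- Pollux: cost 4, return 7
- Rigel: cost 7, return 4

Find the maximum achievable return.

34

This is a 0-1 knapsack instance.
Allowing fractional choices, the relaxed optimum would be about 36.3, but projects are indivisible.
Sirius + Altair + Pollux + Rigel: cost 9 + 2 + 4 + 7 = 22 ≤ 22, return 7 + 14 + 7 + 4 = 32.
Altair + Atlas + Pollux: cost 2 + 13 + 4 = 19 ≤ 22, return 14 + 13 + 7 = 34.
Altair + Atlas + Rigel: cost 2 + 13 + 7 = 22 ≤ 22, return 14 + 13 + 4 = 31.
Best is Altair, Atlas, and Pollux with total return 34.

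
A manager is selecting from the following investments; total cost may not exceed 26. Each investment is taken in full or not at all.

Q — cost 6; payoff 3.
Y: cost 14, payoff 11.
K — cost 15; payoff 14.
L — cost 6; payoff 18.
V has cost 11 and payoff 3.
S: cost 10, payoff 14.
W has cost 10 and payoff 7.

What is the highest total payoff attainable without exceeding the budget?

Allowing fractional choices, the relaxed optimum would be about 41.3, but investments are indivisible.
Q + L + S: cost 6 + 6 + 10 = 22 ≤ 26, payoff 3 + 18 + 14 = 35.
L + S + W: cost 6 + 10 + 10 = 26 ≤ 26, payoff 18 + 14 + 7 = 39.
Best is L, S, and W with total payoff 39.

39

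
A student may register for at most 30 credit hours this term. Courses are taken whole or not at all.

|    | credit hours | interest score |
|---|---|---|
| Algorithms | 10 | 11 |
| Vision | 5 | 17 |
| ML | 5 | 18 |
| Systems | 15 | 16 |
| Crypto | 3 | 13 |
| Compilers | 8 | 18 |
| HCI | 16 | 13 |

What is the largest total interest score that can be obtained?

66

Allowing fractional choices, the relaxed optimum would be about 75.9, but courses are indivisible.
Vision + ML + Systems + Crypto: credit hours 5 + 5 + 15 + 3 = 28 ≤ 30, interest score 17 + 18 + 16 + 13 = 64.
Vision + ML + Crypto + Compilers: credit hours 5 + 5 + 3 + 8 = 21 ≤ 30, interest score 17 + 18 + 13 + 18 = 66.
Best is Vision, ML, Crypto, and Compilers with total interest score 66.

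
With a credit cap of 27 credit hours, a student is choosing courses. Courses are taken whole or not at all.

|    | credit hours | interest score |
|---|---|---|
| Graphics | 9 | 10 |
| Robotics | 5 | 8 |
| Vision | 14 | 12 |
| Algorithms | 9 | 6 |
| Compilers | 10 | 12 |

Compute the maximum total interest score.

Take Graphics, Robotics, and Compilers: credit hours 9 + 5 + 10 = 24 ≤ 27, interest score 10 + 8 + 12 = 30.
No other feasible combination does better.

30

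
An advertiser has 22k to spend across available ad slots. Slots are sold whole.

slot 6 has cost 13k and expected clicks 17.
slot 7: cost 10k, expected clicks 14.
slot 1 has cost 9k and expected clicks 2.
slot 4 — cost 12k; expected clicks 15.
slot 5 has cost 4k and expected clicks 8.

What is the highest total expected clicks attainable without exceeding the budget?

slot 6 + slot 5: cost 13 + 4 = 17 ≤ 22, expected clicks 17 + 8 = 25.
slot 7 + slot 4: cost 10 + 12 = 22 ≤ 22, expected clicks 14 + 15 = 29.
Best is slot 7 and slot 4 with total expected clicks 29.

29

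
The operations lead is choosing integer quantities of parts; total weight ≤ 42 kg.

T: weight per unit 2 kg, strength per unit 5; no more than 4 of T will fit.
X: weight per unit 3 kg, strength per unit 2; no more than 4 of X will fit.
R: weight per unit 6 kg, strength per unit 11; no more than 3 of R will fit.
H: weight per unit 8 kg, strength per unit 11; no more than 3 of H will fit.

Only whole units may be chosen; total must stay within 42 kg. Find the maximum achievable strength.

3×T, 2×R, and 3×H: weight 42 ≤ 42, strength 3·5 + 2·11 + 3·11 = 70.
4×T, 3×R, and 2×H: weight 42 ≤ 42, strength 4·5 + 3·11 + 2·11 = 75.
Best is 75.

75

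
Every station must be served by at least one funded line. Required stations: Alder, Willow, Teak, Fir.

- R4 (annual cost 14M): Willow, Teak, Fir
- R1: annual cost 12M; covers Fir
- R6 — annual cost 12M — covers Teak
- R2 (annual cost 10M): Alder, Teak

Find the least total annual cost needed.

Choose R4 and R2: together they cover Alder, Willow, Teak, Fir — every station.
Total annual cost: 14 + 10 = 24.

24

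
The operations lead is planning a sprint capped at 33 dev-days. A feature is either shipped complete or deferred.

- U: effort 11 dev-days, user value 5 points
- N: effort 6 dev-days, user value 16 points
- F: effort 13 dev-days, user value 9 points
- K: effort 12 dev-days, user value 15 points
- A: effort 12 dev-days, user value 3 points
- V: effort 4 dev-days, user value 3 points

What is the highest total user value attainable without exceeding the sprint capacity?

40

This is an integer program with binary decision variables.
Take N, F, and K: effort 6 + 13 + 12 = 31 ≤ 33, user value 16 + 9 + 15 = 40.
No other feasible combination does better.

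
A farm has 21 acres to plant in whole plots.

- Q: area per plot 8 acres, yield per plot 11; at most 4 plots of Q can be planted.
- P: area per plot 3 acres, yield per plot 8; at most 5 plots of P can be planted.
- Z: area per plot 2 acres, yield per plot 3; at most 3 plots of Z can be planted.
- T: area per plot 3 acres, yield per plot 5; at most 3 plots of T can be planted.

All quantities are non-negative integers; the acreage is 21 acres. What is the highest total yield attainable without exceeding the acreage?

5×P and 3×Z: area 21 ≤ 21, yield 5·8 + 3·3 = 49.
5×P and 2×T: area 21 ≤ 21, yield 5·8 + 2·5 = 50.
Best is 50.

50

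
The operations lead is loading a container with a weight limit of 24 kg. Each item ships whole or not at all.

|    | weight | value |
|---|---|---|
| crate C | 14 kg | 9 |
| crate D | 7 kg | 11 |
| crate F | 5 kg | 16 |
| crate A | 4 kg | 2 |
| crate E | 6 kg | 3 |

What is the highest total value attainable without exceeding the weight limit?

This is an integer program with binary decision variables.
Take crate D, crate F, crate A, and crate E: weight 7 + 5 + 4 + 6 = 22 ≤ 24, value 11 + 16 + 2 + 3 = 32.
No other feasible combination does better.

32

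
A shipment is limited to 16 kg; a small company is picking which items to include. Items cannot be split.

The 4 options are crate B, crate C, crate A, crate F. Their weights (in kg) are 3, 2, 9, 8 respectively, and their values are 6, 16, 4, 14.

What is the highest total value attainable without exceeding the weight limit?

36

Allowing fractional choices, the relaxed optimum would be about 37.3, but items are indivisible.
crate B + crate C + crate F: weight 3 + 2 + 8 = 13 ≤ 16, value 6 + 16 + 14 = 36.
crate C + crate F: weight 2 + 8 = 10 ≤ 16, value 16 + 14 = 30.
crate B + crate C + crate A: weight 3 + 2 + 9 = 14 ≤ 16, value 6 + 16 + 4 = 26.
Best is crate B, crate C, and crate F with total value 36.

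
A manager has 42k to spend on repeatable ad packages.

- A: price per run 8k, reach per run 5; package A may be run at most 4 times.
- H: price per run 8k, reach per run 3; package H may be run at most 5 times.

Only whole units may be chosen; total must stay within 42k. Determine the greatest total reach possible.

A has the best ratio (5/8); taking only A gives at most 4×5 = 20 (stopped by the supply cap of 4).
Mixing does better — 4×A and 1×H: price 40 ≤ 42, reach 4·5 + 1·3 = 23.

23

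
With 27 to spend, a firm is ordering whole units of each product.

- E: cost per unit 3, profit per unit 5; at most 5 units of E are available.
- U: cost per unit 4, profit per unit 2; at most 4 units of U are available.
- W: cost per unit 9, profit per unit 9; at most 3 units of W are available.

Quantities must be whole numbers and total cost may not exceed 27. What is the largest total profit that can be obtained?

3×E and 2×W: cost 27 ≤ 27, profit 3·5 + 2·9 = 33.
5×E and 1×W: cost 24 ≤ 27, profit 5·5 + 1·9 = 34.
Best is 34.

34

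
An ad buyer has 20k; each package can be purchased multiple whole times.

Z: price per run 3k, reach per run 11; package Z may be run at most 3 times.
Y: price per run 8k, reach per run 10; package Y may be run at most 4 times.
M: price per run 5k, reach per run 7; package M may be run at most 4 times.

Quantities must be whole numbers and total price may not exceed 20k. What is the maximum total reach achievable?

47

3×Z and 2×M: price 19 ≤ 20, reach 3·11 + 2·7 = 47.
3×Z and 1×Y: price 17 ≤ 20, reach 3·11 + 1·10 = 43.
Best is 47.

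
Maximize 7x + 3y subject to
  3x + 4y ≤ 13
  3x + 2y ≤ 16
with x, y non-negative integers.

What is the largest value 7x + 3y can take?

28

(x,y)=(4,0): 3·4+4·0=12≤13, 3·4+2·0=12≤16, objective 28.
(x,y)=(3,1): 3·3+4·1=13≤13, 3·3+2·1=11≤16, objective 24.
(x,y)=(3,0): 3·3+4·0=9≤13, 3·3+2·0=9≤16, objective 21.
Maximum is 28 at (x,y)=(4,0).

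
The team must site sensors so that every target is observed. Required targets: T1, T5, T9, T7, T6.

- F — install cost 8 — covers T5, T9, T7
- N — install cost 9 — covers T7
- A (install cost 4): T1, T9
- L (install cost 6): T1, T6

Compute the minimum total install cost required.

The greedy cost-per-new-target heuristic would pick A, F, and L for 18, but a cheaper cover exists.
Choose F and L: together they cover T1, T5, T9, T7, T6 — every target.
Total install cost: 8 + 6 = 14.
No cover costs less than 14.

14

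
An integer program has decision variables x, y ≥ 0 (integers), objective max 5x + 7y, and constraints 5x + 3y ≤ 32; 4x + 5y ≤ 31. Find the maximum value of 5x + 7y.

(x,y)=(0,6): 5·0+3·6=18≤32, 4·0+5·6=30≤31, objective 42.
(x,y)=(1,5): 5·1+3·5=20≤32, 4·1+5·5=29≤31, objective 40.
(x,y)=(0,5): 5·0+3·5=15≤32, 4·0+5·5=25≤31, objective 35.
The best lattice point is (0,6), giving 42.

42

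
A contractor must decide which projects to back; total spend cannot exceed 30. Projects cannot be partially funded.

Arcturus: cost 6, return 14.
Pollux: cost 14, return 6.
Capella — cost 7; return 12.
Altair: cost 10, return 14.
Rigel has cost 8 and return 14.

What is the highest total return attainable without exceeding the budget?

This is an integer program with binary decision variables.
Allowing fractional choices, the relaxed optimum would be about 52.6, but projects are indivisible.
Arcturus + Altair + Rigel: cost 6 + 10 + 8 = 24 ≤ 30, return 14 + 14 + 14 = 42.
Arcturus + Capella + Rigel: cost 6 + 7 + 8 = 21 ≤ 30, return 14 + 12 + 14 = 40.
Best is Arcturus, Altair, and Rigel with total return 42.

42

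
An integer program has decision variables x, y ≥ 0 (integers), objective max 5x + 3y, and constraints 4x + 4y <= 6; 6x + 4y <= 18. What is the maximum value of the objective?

Relaxing integrality, the LP optimum is 7.50 at (x,y) = (1.5, 0), which is not an integer point.
(x,y)=(1,0): 4·1+4·0=4≤6, 6·1+4·0=6≤18, objective 5.
(x,y)=(0,1): 4·0+4·1=4≤6, 6·0+4·1=4≤18, objective 3.
Maximum is 5 at (x,y)=(1,0).

5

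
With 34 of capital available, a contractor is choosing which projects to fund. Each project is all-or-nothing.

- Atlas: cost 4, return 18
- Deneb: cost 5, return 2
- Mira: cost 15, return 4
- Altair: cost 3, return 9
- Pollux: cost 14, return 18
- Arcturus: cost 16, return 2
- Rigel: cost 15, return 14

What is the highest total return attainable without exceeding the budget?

Take Atlas, Pollux, and Rigel: cost 4 + 14 + 15 = 33 ≤ 34, return 18 + 18 + 14 = 50.
No other feasible combination does better.

50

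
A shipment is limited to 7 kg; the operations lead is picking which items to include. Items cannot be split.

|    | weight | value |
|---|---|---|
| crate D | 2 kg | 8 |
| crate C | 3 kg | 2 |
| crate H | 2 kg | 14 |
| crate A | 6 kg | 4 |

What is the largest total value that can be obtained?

crate C + crate H: weight 3 + 2 = 5 ≤ 7, value 2 + 14 = 16.
crate D + crate C + crate H: weight 2 + 3 + 2 = 7 ≤ 7, value 8 + 2 + 14 = 24.
crate D + crate H: weight 2 + 2 = 4 ≤ 7, value 8 + 14 = 22.
Best is crate D, crate C, and crate H with total value 24.

24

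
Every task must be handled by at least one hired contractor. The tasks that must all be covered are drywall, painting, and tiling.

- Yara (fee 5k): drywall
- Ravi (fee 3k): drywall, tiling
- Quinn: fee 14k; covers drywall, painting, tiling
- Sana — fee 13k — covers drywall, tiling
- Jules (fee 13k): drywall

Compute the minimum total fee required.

The greedy cost-per-new-task heuristic would pick Ravi and Quinn for 17, but a cheaper cover exists.
Quinn alone covers drywall, painting, tiling — every task.
Total fee: 14.
No cover costs less than 14.

14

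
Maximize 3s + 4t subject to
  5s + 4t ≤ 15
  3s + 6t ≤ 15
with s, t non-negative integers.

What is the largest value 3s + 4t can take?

(s,t)=(1,2): 5·1+4·2=13≤15, 3·1+6·2=15≤15, objective 11.
(s,t)=(2,1): 5·2+4·1=14≤15, 3·2+6·1=12≤15, objective 10.
(s,t)=(0,2): 5·0+4·2=8≤15, 3·0+6·2=12≤15, objective 8.
No feasible integer point exceeds 11.

11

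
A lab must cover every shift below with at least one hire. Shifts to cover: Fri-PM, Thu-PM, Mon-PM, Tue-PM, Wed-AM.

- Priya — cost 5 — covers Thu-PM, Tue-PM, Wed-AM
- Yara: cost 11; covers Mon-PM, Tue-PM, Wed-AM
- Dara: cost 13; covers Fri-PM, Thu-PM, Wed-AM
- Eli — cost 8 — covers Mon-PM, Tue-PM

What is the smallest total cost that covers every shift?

The greedy cost-per-new-shift heuristic would pick Priya, Eli, and Dara for 26, but a cheaper cover exists.
Choose Dara and Eli: together they cover Fri-PM, Thu-PM, Mon-PM, Tue-PM, Wed-AM — every shift.
Total cost: 13 + 8 = 21.
No cover costs less than 21.

21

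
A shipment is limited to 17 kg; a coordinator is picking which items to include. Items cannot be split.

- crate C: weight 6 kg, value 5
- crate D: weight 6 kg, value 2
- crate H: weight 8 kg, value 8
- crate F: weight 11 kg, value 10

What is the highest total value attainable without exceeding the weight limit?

Take crate C and crate F: weight 6 + 11 = 17 ≤ 17, value 5 + 10 = 15.
No other feasible combination does better.

15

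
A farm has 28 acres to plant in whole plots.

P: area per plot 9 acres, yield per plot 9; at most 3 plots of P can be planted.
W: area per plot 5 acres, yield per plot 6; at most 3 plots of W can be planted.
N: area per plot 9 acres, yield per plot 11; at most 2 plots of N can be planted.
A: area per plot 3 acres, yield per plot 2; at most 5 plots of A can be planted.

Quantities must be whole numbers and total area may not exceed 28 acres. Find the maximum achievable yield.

34

2×W and 2×N: area 28 ≤ 28, yield 2·6 + 2·11 = 34.
1×P, 2×W, and 1×N: area 28 ≤ 28, yield 1·9 + 2·6 + 1·11 = 32.
Best is 34.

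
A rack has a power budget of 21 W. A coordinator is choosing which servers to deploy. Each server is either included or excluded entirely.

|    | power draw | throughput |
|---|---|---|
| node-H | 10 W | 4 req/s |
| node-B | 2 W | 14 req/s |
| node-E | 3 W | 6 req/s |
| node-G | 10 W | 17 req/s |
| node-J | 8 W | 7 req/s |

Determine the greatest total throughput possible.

38

node-B + node-G: power draw 2 + 10 = 12 ≤ 21, throughput 14 + 17 = 31.
node-B + node-E + node-G: power draw 2 + 3 + 10 = 15 ≤ 21, throughput 14 + 6 + 17 = 37.
node-B + node-G + node-J: power draw 2 + 10 + 8 = 20 ≤ 21, throughput 14 + 17 + 7 = 38.
Best is node-B, node-G, and node-J with total throughput 38.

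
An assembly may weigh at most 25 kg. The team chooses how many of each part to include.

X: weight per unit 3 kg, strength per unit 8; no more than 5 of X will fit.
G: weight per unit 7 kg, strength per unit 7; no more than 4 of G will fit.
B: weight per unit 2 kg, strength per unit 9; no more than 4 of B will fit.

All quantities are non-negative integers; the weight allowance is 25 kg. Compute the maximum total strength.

Take 5×X and 4×B: weight 23 ≤ 25, strength 5·8 + 4·9 = 76.
B has the best ratio (9/2) and is taken to its limit of 4; remaining capacity is filled optimally with the others.

76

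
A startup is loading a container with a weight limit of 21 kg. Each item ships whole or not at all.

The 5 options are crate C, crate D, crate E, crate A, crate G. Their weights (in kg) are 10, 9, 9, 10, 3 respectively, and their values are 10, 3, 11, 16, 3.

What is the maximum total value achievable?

Allowing fractional choices, the relaxed optimum would be about 29.0, but items are indivisible.
crate C + crate A: weight 10 + 10 = 20 ≤ 21, value 10 + 16 = 26.
crate E + crate A: weight 9 + 10 = 19 ≤ 21, value 11 + 16 = 27.
crate C + crate E: weight 10 + 9 = 19 ≤ 21, value 10 + 11 = 21.
Best is crate E and crate A with total value 27.

27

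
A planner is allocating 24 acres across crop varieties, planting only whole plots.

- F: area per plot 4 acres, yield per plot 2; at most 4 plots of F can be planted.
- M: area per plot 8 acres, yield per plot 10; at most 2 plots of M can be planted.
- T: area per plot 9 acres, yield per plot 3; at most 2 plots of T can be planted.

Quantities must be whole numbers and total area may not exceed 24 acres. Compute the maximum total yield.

24

2×F and 2×M: area 24 ≤ 24, yield 2·2 + 2·10 = 24.
1×F and 2×M: area 20 ≤ 24, yield 1·2 + 2·10 = 22.
Best is 24.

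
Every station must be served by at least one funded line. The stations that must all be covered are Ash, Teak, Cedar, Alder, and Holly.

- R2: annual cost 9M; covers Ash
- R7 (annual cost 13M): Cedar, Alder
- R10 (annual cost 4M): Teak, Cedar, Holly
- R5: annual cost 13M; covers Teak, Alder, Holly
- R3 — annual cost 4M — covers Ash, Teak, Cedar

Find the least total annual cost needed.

17

Choose R5 and R3: together they cover Ash, Teak, Cedar, Alder, Holly — every station.
Total annual cost: 13 + 4 = 17.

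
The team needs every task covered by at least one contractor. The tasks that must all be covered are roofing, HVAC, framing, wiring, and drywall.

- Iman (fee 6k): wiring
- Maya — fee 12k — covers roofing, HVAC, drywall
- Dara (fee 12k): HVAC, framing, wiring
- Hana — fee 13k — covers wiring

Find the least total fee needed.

24

This is an integer covering problem.
The greedy cost-per-new-task heuristic would pick Maya, Iman, and Dara for 30, but a cheaper cover exists.
Choose Maya and Dara: together they cover roofing, HVAC, framing, wiring, drywall — every task.
Total fee: 12 + 12 = 24.
No cover costs less than 24.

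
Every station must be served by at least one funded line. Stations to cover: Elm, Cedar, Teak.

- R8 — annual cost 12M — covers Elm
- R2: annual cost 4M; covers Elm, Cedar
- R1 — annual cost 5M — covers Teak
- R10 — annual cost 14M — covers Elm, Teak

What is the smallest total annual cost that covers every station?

9

This is an integer covering problem.
Choose R2 and R1: together they cover Elm, Cedar, Teak — every station.
Total annual cost: 4 + 5 = 9.
No cover costs less than 9.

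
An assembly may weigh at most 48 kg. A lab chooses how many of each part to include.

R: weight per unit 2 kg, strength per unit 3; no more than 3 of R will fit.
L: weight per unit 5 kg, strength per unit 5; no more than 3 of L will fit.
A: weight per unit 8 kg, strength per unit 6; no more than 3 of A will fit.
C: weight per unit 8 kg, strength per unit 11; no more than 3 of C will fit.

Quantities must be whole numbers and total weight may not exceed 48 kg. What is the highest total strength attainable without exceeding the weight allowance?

3×R, 2×L, 1×A, and 3×C: weight 48 ≤ 48, strength 3·3 + 2·5 + 1·6 + 3·11 = 58.
3×R, 3×L, and 3×C: weight 45 ≤ 48, strength 3·3 + 3·5 + 3·11 = 57.
Best is 58.

58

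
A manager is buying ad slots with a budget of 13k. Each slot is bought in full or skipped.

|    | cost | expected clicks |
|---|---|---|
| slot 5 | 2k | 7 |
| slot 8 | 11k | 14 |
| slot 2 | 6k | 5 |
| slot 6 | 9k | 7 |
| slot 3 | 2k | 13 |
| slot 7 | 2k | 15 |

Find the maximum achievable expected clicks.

40

This is a 0-1 knapsack instance.
Allowing fractional choices, the relaxed optimum would be about 43.9, but ad slots are indivisible.
slot 5 + slot 3 + slot 7: cost 2 + 2 + 2 = 6 ≤ 13, expected clicks 7 + 13 + 15 = 35.
slot 6 + slot 3 + slot 7: cost 9 + 2 + 2 = 13 ≤ 13, expected clicks 7 + 13 + 15 = 35.
slot 5 + slot 2 + slot 3 + slot 7: cost 2 + 6 + 2 + 2 = 12 ≤ 13, expected clicks 7 + 5 + 13 + 15 = 40.
Best is slot 5, slot 2, slot 3, and slot 7 with total expected clicks 40.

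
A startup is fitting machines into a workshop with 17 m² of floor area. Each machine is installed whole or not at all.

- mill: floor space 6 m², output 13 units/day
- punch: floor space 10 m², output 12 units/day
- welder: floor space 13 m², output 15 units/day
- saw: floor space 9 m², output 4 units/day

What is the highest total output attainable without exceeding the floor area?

25

Allowing fractional choices, the relaxed optimum would be about 26.2, but machines are indivisible.
welder: floor space 13 ≤ 17, output 15.
mill + punch: floor space 6 + 10 = 16 ≤ 17, output 13 + 12 = 25.
mill + saw: floor space 6 + 9 = 15 ≤ 17, output 13 + 4 = 17.
Best is mill and punch with total output 25.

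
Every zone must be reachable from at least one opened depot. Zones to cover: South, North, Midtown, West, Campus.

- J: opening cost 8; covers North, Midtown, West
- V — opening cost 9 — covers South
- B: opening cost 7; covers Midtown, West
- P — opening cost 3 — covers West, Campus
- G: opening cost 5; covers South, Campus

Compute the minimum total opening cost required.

The greedy cost-per-new-zone heuristic would pick P, J, and G for 16, but a cheaper cover exists.
Choose J and G: together they cover South, North, Midtown, West, Campus — every zone.
Total opening cost: 8 + 5 = 13.
No cover costs less than 13.

13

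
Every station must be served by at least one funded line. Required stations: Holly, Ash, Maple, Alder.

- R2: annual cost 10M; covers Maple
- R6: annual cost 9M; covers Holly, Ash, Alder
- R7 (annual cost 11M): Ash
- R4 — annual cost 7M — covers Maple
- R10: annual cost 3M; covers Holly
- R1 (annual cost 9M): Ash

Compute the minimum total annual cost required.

16

Choose R6 and R4: together they cover Holly, Ash, Maple, Alder — every station.
Total annual cost: 9 + 7 = 16.
No cover costs less than 16.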